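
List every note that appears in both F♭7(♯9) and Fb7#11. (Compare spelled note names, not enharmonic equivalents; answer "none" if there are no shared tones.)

Fb Ab Cb Ebb

F♭7(♯9): Fb Ab Cb Ebb G
Fb7#11: Fb Ab Cb Ebb Bb
Common to both → Fb, Ab, Cb, Ebb.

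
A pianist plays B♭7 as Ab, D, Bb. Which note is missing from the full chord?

F

The full B♭7 chord is Bb, D, F, Ab.
Comparing with the voicing, the perfect 5th (5th) — F — is absent.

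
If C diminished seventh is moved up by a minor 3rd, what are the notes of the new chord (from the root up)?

C up a minor 3rd → Eb. New chord: Eb diminished seventh.
root → Eb
3rd (minor 3rd) → Gb
5th (diminished 5th) → Bbb
7th (diminished 7th) → Dbb

Eb, Gb, Bbb, Dbb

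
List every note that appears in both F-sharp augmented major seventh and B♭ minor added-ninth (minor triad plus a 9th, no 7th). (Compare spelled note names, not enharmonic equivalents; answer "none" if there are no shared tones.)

F-sharp augmented major seventh: F-sharp A-sharp C-double-sharp E-sharp
B♭ minor added-ninth: B-flat D-flat F C
Common to both → none.

none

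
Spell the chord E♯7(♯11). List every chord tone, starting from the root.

E#, G##, B#, D#, A##

E♯7(♯11) is a dominant seventh sharp eleven built on E#.
- root: E#
- major 3rd: G##
- perfect 5th: B#
- minor 7th: D#
- augmented 11th: A##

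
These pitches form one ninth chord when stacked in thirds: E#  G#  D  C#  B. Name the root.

Arranged so that each adjacent pair is a third by letter name: C# – E# – G# – B – D.
The bottom of that stack, C#, is the root (this is C# dominant seventh flat nine).

C#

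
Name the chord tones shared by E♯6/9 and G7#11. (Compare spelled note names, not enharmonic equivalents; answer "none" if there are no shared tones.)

E♯6/9: E♯ G𝄪 B♯ C𝄪 F𝄪
G7#11: G B D F C♯
Common to both → none.

none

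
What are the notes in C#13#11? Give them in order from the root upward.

C#  E#  G#  B  D#  F##  A#

C#13#11 is a dominant thirteenth sharp eleven built on C#.
C# — root
E# — major 3rd
G# — perfect 5th
B — minor 7th
D# — major 9th
F## — augmented 11th
A# — major 13th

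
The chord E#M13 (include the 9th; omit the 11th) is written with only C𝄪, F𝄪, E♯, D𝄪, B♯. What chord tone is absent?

G𝄪

The full E#M13 chord is E♯, G𝄪, B♯, D𝄪, F𝄪, C𝄪.
Comparing with the voicing, the major 3rd (3rd) — G𝄪 — is absent.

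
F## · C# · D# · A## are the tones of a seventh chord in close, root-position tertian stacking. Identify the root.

D#

Stacking in thirds gives D# – F## – A## – C#, so D# is the root — D# augmented seventh.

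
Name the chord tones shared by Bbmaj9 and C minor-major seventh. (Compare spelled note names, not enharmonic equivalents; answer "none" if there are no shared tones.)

Bbmaj9 = Bb, D, F, A, C.
C minor-major seventh = C, Eb, G, B.
Shared: C.

C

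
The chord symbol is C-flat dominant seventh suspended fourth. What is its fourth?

Root of C-flat dominant seventh suspended fourth = C-flat. The 4th is a perfect 4th: C-flat up a perfect 4th → F-flat.

F-flat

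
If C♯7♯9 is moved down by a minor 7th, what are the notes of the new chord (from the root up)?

C♯ down a minor 7th → D♯. New chord: D♯ dominant seventh sharp nine.
root → D♯
3rd (major 3rd) → F𝄪
5th (perfect 5th) → A♯
7th (minor 7th) → C♯
9th (augmented 9th) → E𝄪

D♯, F𝄪, A♯, C♯, E𝄪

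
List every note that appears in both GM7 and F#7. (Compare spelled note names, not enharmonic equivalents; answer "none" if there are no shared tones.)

GM7: G B D F#
F#7: F# A# C# E
Common to both → F#.

F#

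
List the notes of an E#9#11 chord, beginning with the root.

Root E♯, quality dominant ninth sharp eleven:
E♯ — root
G𝄪 — major 3rd
B♯ — perfect 5th
D♯ — minor 7th
F𝄪 — major 9th
A𝄪 — augmented 11th

E♯, G𝄪, B♯, D♯, F𝄪, A𝄪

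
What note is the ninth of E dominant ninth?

E dominant ninth is built on E; its 9th is a major 9th above the root.
A second above E uses the letter F, and the major 9th above E is F-sharp.

F-sharp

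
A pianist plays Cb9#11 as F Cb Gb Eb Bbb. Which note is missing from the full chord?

The full Cb9#11 chord is Cb, Eb, Gb, Bbb, Db, F.
Comparing with the voicing, the major 9th (9th) — Db — is absent.

Db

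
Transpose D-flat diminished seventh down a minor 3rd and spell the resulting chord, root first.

Transposed root: D-flat → B-flat (minor 3rd down). So we spell B-flat diminished seventh:
- root: B-flat
- minor 3rd: D-flat
- diminished 5th: F-flat
- diminished 7th: A-double-flat

B-flat, D-flat, F-flat, A-double-flat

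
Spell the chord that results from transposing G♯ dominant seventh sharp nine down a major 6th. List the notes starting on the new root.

B  D-sharp  F-sharp  A  C-double-sharp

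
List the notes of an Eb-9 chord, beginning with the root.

E♭ G♭ B♭ D♭ F

Root E♭, quality minor ninth:
- root: E♭
- minor 3rd: G♭
- perfect 5th: B♭
- minor 7th: D♭
- major 9th: F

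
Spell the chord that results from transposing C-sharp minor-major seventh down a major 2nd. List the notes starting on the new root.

Transposed root: C-sharp → B (major 2nd down). So we spell B minor-major seventh:
- root: B
- minor 3rd: D
- perfect 5th: F-sharp
- major 7th: A-sharp

B, D, F-sharp, A-sharp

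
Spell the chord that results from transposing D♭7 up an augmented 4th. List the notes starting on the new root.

An augmented 4th up from Db is G, so the new chord is G dominant seventh.
G — root
B — major 3rd
D — perfect 5th
F — minor 7th

G, B, D, F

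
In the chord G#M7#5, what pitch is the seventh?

Root of G#M7#5 = G#. The 7th is a major 7th: G# up a major 7th → F##.

F##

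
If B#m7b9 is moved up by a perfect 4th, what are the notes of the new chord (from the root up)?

E# – G# – B# – D# – F#

Transposed root: B# → E# (perfect 4th up). So we spell E# minor seventh flat nine:
E# — root
G# — minor 3rd
B# — perfect 5th
D# — minor 7th
F# — minor 9th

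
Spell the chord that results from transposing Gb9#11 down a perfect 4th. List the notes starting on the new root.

Gb down a perfect 4th → Db. New chord: Db dominant ninth sharp eleven.
Db — root
F — major 3rd
Ab — perfect 5th
Cb — minor 7th
Eb — major 9th
G — augmented 11th

Db, F, Ab, Cb, Eb, G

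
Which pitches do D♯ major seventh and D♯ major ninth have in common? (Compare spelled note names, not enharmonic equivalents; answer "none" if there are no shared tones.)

D♯ major seventh: D-sharp F-double-sharp A-sharp C-double-sharp
D♯ major ninth: D-sharp F-double-sharp A-sharp C-double-sharp E-sharp
Common to both → D-sharp, F-double-sharp, A-sharp, C-double-sharp.

D-sharp  F-double-sharp  A-sharp  C-double-sharp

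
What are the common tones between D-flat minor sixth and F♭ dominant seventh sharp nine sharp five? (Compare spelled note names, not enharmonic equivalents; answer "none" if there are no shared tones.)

Fb  Ab

D-flat minor sixth: Db Fb Ab Bb
F♭ dominant seventh sharp nine sharp five: Fb Ab C Ebb G
Common to both → Fb, Ab.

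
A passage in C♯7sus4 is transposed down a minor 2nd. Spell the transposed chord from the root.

B# E# F## A#

C# down a minor 2nd → B#. New chord: B# dominant seventh suspended fourth.
- root: B#
- perfect 4th: E#
- perfect 5th: F##
- minor 7th: A#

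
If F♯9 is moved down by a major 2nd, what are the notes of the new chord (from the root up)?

E, G#, B, D, F#

Transposed root: F# → E (major 2nd down). So we spell E dominant ninth:
E — root
G# — major 3rd
B — perfect 5th
D — minor 7th
F# — major 9th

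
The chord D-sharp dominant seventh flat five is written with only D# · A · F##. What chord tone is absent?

D-sharp dominant seventh flat five = D#, F##, A, C#. The voicing lacks the 7th (minor 7th), C#.

C#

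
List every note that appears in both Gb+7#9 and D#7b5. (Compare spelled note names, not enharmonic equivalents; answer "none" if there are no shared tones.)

Gb+7#9: Gb Bb D Fb A
D#7b5: D# F## A C#
Common to both → A.

A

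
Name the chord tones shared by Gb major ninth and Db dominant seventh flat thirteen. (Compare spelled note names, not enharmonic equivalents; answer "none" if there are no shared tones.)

Gb major ninth: G-flat B-flat D-flat F A-flat
Db dominant seventh flat thirteen: D-flat F A-flat C-flat B-double-flat
Common to both → D-flat, F, A-flat.

D-flat  F  A-flat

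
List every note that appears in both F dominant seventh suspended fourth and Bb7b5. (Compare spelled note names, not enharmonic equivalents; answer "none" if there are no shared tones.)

F dominant seventh suspended fourth = F, Bb, C, Eb.
Bb7b5 = Bb, D, Fb, Ab.
Shared: Bb.

Bb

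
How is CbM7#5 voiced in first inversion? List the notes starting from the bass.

CbM7#5 = Cb–Eb–G–Bb; first inversion → third (Eb) lowest.

Eb, G, Bb, Cb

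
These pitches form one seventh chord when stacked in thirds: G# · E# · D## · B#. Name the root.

E#

Stacking in thirds gives E# – G# – B# – D##, so E# is the root — E# minor-major seventh.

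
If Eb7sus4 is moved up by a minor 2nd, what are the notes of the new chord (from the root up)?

Transposed root: Eb → Fb (minor 2nd up). So we spell Fb dominant seventh suspended fourth:
Fb — root
Bbb — perfect 4th
Cb — perfect 5th
Ebb — minor 7th

Fb, Bbb, Cb, Ebb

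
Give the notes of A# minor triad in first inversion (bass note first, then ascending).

A# minor triad = A-sharp–C-sharp–E-sharp; first inversion → third (C-sharp) lowest.

C-sharp  E-sharp  A-sharp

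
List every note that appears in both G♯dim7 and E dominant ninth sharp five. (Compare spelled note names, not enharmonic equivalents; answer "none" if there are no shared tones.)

G# D

G♯dim7: G# B D F
E dominant ninth sharp five: E G# B# D F#
Common to both → G#, D.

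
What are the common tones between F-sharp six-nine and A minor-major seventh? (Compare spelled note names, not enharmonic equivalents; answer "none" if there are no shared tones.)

G-sharp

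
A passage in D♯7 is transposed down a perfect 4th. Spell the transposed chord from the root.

A♯ C𝄪 E♯ G♯

D♯ down a perfect 4th → A♯. New chord: A♯ dominant seventh.
- root: A♯
- major 3rd: C𝄪
- perfect 5th: E♯
- minor 7th: G♯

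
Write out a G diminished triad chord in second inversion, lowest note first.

D-flat G B-flat

In root position, G diminished triad is G–B-flat–D-flat.
Second inversion puts the fifth (D-flat) in the bass.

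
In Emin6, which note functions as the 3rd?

Emin6 is built on E; its 3rd is a minor 3rd above the root.
A third above E uses the letter G, and the minor 3rd above E is G.

G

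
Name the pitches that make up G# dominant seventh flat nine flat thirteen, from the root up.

G# B# D# F# A E

G# dominant seventh flat nine flat thirteen: dominant seventh flat nine flat thirteen on G#.
Root: G#
Major 3rd (3rd): B#
Perfect 5th (5th): D#
Minor 7th (7th): F#
Minor 9th (9th): A
Minor 13th (13th): E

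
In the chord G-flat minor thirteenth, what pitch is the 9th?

Root of G-flat minor thirteenth = G-flat. The 9th is a major 9th: G-flat up a major 9th → A-flat.

A-flat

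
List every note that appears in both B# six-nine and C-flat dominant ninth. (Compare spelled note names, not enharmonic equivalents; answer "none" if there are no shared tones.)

none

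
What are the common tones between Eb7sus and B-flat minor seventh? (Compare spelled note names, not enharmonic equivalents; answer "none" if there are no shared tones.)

Eb7sus: Eb Ab Bb Db
B-flat minor seventh: Bb Db F Ab
Common to both → Ab, Bb, Db.

Ab  Bb  Db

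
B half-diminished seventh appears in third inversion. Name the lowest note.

B half-diminished seventh in root position is B–D–F–A.
Third inversion places the seventh in the bass, which is A.

A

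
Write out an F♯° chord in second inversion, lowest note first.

C F# A

In root position, F♯° is F#–A–C.
Second inversion puts the fifth (C) in the bass.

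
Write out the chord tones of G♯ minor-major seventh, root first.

Root G-sharp, quality minor-major seventh:
- root: G-sharp
- minor 3rd: B
- perfect 5th: D-sharp
- major 7th: F-double-sharp

G-sharp – B – D-sharp – F-double-sharp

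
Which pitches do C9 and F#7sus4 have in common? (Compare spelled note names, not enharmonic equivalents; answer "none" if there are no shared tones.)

C9: C E G Bb D
F#7sus4: F# B C# E
Common to both → E.

E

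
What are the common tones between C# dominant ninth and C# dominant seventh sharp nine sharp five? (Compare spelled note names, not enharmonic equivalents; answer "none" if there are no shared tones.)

C-sharp E-sharp B

C# dominant ninth = C-sharp, E-sharp, G-sharp, B, D-sharp.
C# dominant seventh sharp nine sharp five = C-sharp, E-sharp, G-double-sharp, B, D-double-sharp.
Shared: C-sharp, E-sharp, B.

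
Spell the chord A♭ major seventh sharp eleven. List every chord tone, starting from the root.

A-flat, C, E-flat, G, D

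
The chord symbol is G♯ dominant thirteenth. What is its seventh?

G♯ dominant thirteenth is built on G#; its 7th is a minor 7th above the root.
A seventh above G uses the letter F, and the minor 7th above G# is F#.

F#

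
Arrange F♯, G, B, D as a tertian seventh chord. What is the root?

G

Arranged so that each adjacent pair is a third by letter name: G – B – D – F♯.
The bottom of that stack, G, is the root (this is G major seventh).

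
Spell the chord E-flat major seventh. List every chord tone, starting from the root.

E-flat, G, B-flat, D

E-flat major seventh is a major seventh built on E-flat.
E-flat — root
G — major 3rd
B-flat — perfect 5th
D — major 7th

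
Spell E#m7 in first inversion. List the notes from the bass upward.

G♯ B♯ D♯ E♯

E#m7 = E♯–G♯–B♯–D♯; first inversion → third (G♯) lowest.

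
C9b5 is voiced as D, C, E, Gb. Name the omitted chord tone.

The full C9b5 chord is C, E, Gb, Bb, D.
Comparing with the voicing, the minor 7th (7th) — Bb — is absent.

Bb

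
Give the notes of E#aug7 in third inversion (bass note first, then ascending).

In root position, E#aug7 is E#–G##–B##–D#.
Third inversion puts the seventh (D#) in the bass.

D#, E#, G##, B##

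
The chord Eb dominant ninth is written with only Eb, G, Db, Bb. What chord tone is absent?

F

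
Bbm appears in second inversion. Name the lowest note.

F

Bbm in root position is Bb–Db–F.
Second inversion places the fifth in the bass, which is F.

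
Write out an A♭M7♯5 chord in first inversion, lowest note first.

C, E, G, Ab

A♭M7♯5 = Ab–C–E–G; first inversion → third (C) lowest.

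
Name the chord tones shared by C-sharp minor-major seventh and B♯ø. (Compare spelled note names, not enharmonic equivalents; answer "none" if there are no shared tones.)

C-sharp minor-major seventh: C♯ E G♯ B♯
B♯ø: B♯ D♯ F♯ A♯
Common to both → B♯.

B♯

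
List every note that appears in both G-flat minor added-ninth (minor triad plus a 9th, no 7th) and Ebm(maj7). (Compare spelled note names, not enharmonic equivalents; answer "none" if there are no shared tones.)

G♭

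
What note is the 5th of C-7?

G

C-7 is built on C; its 5th is a perfect 5th above the root.
A fifth above C uses the letter G, and the perfect 5th above C is G.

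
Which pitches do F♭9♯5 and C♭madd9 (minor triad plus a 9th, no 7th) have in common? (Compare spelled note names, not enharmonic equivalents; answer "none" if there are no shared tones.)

E𝄫, G♭

F♭9♯5: F♭ A♭ C E𝄫 G♭
C♭madd9: C♭ E𝄫 G♭ D♭
Common to both → E𝄫, G♭.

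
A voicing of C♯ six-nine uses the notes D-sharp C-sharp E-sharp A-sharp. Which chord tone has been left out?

G-sharp

C♯ six-nine = C-sharp, E-sharp, G-sharp, A-sharp, D-sharp. The voicing lacks the 5th (perfect 5th), G-sharp.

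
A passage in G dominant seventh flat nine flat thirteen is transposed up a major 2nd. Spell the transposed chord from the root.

Transposed root: G → A (major 2nd up). So we spell A dominant seventh flat nine flat thirteen:
Root: A
Major 3rd (3rd): C-sharp
Perfect 5th (5th): E
Minor 7th (7th): G
Minor 9th (9th): B-flat
Minor 13th (13th): F

A  C-sharp  E  G  B-flat  F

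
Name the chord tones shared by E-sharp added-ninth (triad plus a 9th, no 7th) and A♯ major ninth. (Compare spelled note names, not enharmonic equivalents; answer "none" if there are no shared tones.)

E-sharp – G-double-sharp – B-sharp

E-sharp added-ninth: E-sharp G-double-sharp B-sharp F-double-sharp
A♯ major ninth: A-sharp C-double-sharp E-sharp G-double-sharp B-sharp
Common to both → E-sharp, G-double-sharp, B-sharp.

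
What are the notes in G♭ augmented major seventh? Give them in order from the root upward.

G♭ B♭ D F

Root G♭, quality augmented major seventh:
G♭ — root
B♭ — major 3rd
D — augmented 5th
F — major 7th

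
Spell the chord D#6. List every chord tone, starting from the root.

D#  F##  A#  B#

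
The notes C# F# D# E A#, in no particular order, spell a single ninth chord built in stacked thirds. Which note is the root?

D#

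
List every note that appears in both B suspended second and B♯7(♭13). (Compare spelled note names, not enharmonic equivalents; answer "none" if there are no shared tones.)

none

B suspended second = B, C♯, F♯.
B♯7(♭13) = B♯, D𝄪, F𝄪, A♯, G♯.
Shared: none.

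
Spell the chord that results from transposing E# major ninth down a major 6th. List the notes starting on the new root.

E# down a major 6th → G#. New chord: G# major ninth.
root → G#
3rd (major 3rd) → B#
5th (perfect 5th) → D#
7th (major 7th) → F##
9th (major 9th) → A#

G# B# D# F## A#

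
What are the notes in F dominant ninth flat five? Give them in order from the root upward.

F A Cb Eb G

F dominant ninth flat five is a dominant ninth flat five built on F.
- root: F
- major 3rd: A
- diminished 5th: Cb
- minor 7th: Eb
- major 9th: G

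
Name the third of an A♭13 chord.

C

A♭13 is built on A♭; its 3rd is a major 3rd above the root.
A third above A uses the letter C, and the major 3rd above A♭ is C.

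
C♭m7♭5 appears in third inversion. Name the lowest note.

B𝄫

C♭m7♭5 in root position is C♭–E𝄫–G𝄫–B𝄫.
Third inversion places the seventh in the bass, which is B𝄫.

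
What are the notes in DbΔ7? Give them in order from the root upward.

Db, F, Ab, C

DbΔ7 is a major seventh built on Db.
root → Db
3rd (major 3rd) → F
5th (perfect 5th) → Ab
7th (major 7th) → C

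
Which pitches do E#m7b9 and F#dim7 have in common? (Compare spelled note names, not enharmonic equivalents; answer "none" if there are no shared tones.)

F#

E#m7b9: E# G# B# D# F#
F#dim7: F# A C Eb
Common to both → F#.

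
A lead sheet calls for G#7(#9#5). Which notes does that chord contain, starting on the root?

Root G♯, quality dominant seventh sharp nine sharp five:
G♯ — root
B♯ — major 3rd
D𝄪 — augmented 5th
F♯ — minor 7th
A𝄪 — augmented 9th

G♯ B♯ D𝄪 F♯ A𝄪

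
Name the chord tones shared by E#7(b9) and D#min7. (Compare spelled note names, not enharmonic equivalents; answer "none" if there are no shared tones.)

E#7(b9) = E#, G##, B#, D#, F#.
D#min7 = D#, F#, A#, C#.
Shared: D#, F#.

D# F#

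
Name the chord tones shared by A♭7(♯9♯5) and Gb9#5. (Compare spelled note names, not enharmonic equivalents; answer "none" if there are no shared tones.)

Ab – Gb

A♭7(♯9♯5) = Ab, C, E, Gb, B.
Gb9#5 = Gb, Bb, D, Fb, Ab.
Shared: Ab, Gb.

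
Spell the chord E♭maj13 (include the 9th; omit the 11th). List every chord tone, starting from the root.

E♭maj13 is a major thirteenth built on E♭.
Root: E♭
Major 3rd (3rd): G
Perfect 5th (5th): B♭
Major 7th (7th): D
Major 9th (9th): F
Major 13th (13th): C

E♭, G, B♭, D, F, C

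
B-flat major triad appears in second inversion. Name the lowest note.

F

B-flat major triad in root position is Bb–D–F.
Second inversion places the fifth in the bass, which is F.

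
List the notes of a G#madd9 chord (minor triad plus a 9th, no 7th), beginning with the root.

G# – B – D# – A#

G#madd9 is a minor added-ninth built on G#.
G# — root
B — minor 3rd
D# — perfect 5th
A# — major 9th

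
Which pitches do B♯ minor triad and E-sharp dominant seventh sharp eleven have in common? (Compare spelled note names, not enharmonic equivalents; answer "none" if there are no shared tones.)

B-sharp – D-sharp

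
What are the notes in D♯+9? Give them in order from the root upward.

D# – F## – A## – C# – E#

D♯+9 is a dominant ninth sharp five built on D#.
D# — root
F## — major 3rd
A## — augmented 5th
C# — minor 7th
E# — major 9th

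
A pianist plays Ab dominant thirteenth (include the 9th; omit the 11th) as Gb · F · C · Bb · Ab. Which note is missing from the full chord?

The full Ab dominant thirteenth chord is Ab, C, Eb, Gb, Bb, F.
Comparing with the voicing, the perfect 5th (5th) — Eb — is absent.

Eb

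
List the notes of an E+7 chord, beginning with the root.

Root E, quality augmented seventh:
Root: E
Major 3rd (3rd): G#
Augmented 5th (5th): B#
Minor 7th (7th): D

E, G#, B#, D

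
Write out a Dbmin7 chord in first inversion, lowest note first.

Fb  Ab  Cb  Db

In root position, Dbmin7 is Db–Fb–Ab–Cb.
First inversion puts the third (Fb) in the bass.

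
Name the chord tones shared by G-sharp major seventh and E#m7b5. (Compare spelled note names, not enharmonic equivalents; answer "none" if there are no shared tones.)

G-sharp major seventh: G# B# D# F##
E#m7b5: E# G# B D#
Common to both → G#, D#.

G# – D#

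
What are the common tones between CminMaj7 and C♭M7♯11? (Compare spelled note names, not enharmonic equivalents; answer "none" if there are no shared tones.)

E♭

CminMaj7: C E♭ G B
C♭M7♯11: C♭ E♭ G♭ B♭ F
Common to both → E♭.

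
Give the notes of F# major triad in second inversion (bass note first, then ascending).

C#, F#, A#

F# major triad = F#–A#–C#; second inversion → fifth (C#) lowest.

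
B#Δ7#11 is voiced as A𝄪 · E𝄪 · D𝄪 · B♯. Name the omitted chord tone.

The full B#Δ7#11 chord is B♯, D𝄪, F𝄪, A𝄪, E𝄪.
Comparing with the voicing, the perfect 5th (5th) — F𝄪 — is absent.

F𝄪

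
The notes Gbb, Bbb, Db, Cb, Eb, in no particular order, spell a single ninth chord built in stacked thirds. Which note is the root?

Arranged so that each adjacent pair is a third by letter name: Cb – Eb – Gbb – Bbb – Db.
The bottom of that stack, Cb, is the root (this is Cb dominant ninth flat five).

Cb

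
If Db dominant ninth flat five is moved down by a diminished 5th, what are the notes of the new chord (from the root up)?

A diminished 5th down from D-flat is G, so the new chord is G dominant ninth flat five.
- root: G
- major 3rd: B
- diminished 5th: D-flat
- minor 7th: F
- major 9th: A

G – B – D-flat – F – A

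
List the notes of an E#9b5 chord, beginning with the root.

Root E#, quality dominant ninth flat five:
- root: E#
- major 3rd: G##
- diminished 5th: B
- minor 7th: D#
- major 9th: F##

E#, G##, B, D#, F##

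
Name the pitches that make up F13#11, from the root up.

F13#11: dominant thirteenth sharp eleven on F.
Root: F
Major 3rd (3rd): A
Perfect 5th (5th): C
Minor 7th (7th): Eb
Major 9th (9th): G
Augmented 11th (11th): B
Major 13th (13th): D

F A C Eb G B D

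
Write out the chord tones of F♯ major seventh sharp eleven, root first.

Root F#, quality major seventh sharp eleven:
Root: F#
Major 3rd (3rd): A#
Perfect 5th (5th): C#
Major 7th (7th): E#
Augmented 11th (11th): B#

F#, A#, C#, E#, B#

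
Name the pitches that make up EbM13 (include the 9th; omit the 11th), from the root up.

E♭ G B♭ D F C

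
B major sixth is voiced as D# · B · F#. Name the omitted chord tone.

The full B major sixth chord is B, D#, F#, G#.
Comparing with the voicing, the major 6th (6th) — G# — is absent.

G#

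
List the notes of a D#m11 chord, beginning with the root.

D♯ – F♯ – A♯ – C♯ – E♯ – G♯

Root D♯, quality minor eleventh:
D♯ — root
F♯ — minor 3rd
A♯ — perfect 5th
C♯ — minor 7th
E♯ — major 9th
G♯ — perfect 11th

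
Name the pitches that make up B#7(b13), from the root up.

B#7(b13) is a dominant seventh flat thirteen built on B#.
root → B#
3rd (major 3rd) → D##
5th (perfect 5th) → F##
7th (minor 7th) → A#
13th (minor 13th) → G#

B#  D##  F##  A#  G#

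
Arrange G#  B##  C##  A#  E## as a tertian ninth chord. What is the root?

A#

Stacking in thirds gives A# – C## – E## – G# – B##, so A# is the root — A# dominant seventh sharp nine sharp five.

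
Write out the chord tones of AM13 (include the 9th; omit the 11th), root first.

AM13 is a major thirteenth built on A.
- root: A
- major 3rd: C♯
- perfect 5th: E
- major 7th: G♯
- major 9th: B
- major 13th: F♯

A  C♯  E  G♯  B  F♯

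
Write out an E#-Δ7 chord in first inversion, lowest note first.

In root position, E#-Δ7 is E#–G#–B#–D##.
First inversion puts the third (G#) in the bass.

G# – B# – D## – E#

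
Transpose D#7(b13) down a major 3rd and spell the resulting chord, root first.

B  D#  F#  A  G

A major 3rd down from D# is B, so the new chord is B dominant seventh flat thirteen.
B — root
D# — major 3rd
F# — perfect 5th
A — minor 7th
G — minor 13th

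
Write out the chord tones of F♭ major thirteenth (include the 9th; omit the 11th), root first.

F-flat – A-flat – C-flat – E-flat – G-flat – D-flat

Root F-flat, quality major thirteenth:
root → F-flat
3rd (major 3rd) → A-flat
5th (perfect 5th) → C-flat
7th (major 7th) → E-flat
9th (major 9th) → G-flat
13th (major 13th) → D-flat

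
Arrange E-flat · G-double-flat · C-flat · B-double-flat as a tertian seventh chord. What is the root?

Stacking in thirds gives C-flat – E-flat – G-double-flat – B-double-flat, so C-flat is the root — C-flat dominant seventh flat five.

C-flat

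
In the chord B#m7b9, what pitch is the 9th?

C♯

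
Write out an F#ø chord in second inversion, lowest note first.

C, E, F#, A

In root position, F#ø is F#–A–C–E.
Second inversion puts the fifth (C) in the bass.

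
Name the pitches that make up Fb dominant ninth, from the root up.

Fb dominant ninth is a dominant ninth built on F-flat.
F-flat — root
A-flat — major 3rd
C-flat — perfect 5th
E-double-flat — minor 7th
G-flat — major 9th

F-flat A-flat C-flat E-double-flat G-flat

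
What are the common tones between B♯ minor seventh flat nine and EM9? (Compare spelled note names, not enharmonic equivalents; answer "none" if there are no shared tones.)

D#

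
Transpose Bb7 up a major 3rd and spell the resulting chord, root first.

D, F#, A, C

A major 3rd up from Bb is D, so the new chord is D dominant seventh.
Root: D
Major 3rd (3rd): F#
Perfect 5th (5th): A
Minor 7th (7th): C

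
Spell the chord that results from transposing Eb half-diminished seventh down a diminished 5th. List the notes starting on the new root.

E-flat down a diminished 5th → A. New chord: A half-diminished seventh.
A — root
C — minor 3rd
E-flat — diminished 5th
G — minor 7th

A, C, E-flat, G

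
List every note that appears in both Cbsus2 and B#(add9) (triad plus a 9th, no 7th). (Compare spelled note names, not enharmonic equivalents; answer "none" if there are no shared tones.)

none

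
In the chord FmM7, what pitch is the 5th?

C

Root of FmM7 = F. The 5th is a perfect 5th: F up a perfect 5th → C.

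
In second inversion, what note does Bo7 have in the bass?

Bo7 in root position is B–D–F–Ab.
Second inversion places the fifth in the bass, which is F.

F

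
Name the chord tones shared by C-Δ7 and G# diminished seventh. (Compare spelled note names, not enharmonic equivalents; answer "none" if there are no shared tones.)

B

C-Δ7 = C, Eb, G, B.
G# diminished seventh = G#, B, D, F.
Shared: B.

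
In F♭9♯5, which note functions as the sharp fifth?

C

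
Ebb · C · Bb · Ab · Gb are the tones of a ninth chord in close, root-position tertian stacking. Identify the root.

Arranged so that each adjacent pair is a third by letter name: Ab – C – Ebb – Gb – Bb.
The bottom of that stack, Ab, is the root (this is Ab dominant ninth flat five).

Ab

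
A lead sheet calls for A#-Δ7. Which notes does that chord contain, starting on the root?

Root A♯, quality minor-major seventh:
root → A♯
3rd (minor 3rd) → C♯
5th (perfect 5th) → E♯
7th (major 7th) → G𝄪

A♯ C♯ E♯ G𝄪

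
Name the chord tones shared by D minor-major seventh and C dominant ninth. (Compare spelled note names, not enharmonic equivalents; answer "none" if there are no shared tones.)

D minor-major seventh: D F A C-sharp
C dominant ninth: C E G B-flat D
Common to both → D.

D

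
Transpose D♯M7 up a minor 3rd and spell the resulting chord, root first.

D♯ up a minor 3rd → F♯. New chord: F♯ major seventh.
root → F♯
3rd (major 3rd) → A♯
5th (perfect 5th) → C♯
7th (major 7th) → E♯

F♯, A♯, C♯, E♯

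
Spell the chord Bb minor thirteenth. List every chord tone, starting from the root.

Bb  Db  F  Ab  C  Eb  G

Bb minor thirteenth is a minor thirteenth built on Bb.
Bb — root
Db — minor 3rd
F — perfect 5th
Ab — minor 7th
C — major 9th
Eb — perfect 11th
G — major 13th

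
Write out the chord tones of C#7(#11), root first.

C# E# G# B F##

C#7(#11) is a dominant seventh sharp eleven built on C#.
root → C#
3rd (major 3rd) → E#
5th (perfect 5th) → G#
7th (minor 7th) → B
11th (augmented 11th) → F##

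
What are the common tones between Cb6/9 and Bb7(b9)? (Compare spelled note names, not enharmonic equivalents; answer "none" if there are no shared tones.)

Cb6/9: C♭ E♭ G♭ A♭ D♭
Bb7(b9): B♭ D F A♭ C♭
Common to both → C♭, A♭.

C♭, A♭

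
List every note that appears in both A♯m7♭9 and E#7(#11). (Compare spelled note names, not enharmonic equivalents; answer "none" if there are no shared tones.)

A♯m7♭9: A# C# E# G# B
E#7(#11): E# G## B# D# A##
Common to both → E#.

E#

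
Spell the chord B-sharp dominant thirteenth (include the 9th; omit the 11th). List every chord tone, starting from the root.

B-sharp  D-double-sharp  F-double-sharp  A-sharp  C-double-sharp  G-double-sharp

B-sharp dominant thirteenth: dominant thirteenth on B-sharp.
Root: B-sharp
Major 3rd (3rd): D-double-sharp
Perfect 5th (5th): F-double-sharp
Minor 7th (7th): A-sharp
Major 9th (9th): C-double-sharp
Major 13th (13th): G-double-sharp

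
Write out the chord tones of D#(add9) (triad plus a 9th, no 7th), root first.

D#  F##  A#  E#

D#(add9) is an added-ninth built on D#.
D# — root
F## — major 3rd
A# — perfect 5th
E# — major 9th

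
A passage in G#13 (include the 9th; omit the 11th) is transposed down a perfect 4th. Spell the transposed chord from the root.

D# F## A# C# E# B#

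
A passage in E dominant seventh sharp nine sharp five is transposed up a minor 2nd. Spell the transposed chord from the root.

F, A, C-sharp, E-flat, G-sharp

A minor 2nd up from E is F, so the new chord is F dominant seventh sharp nine sharp five.
Root: F
Major 3rd (3rd): A
Augmented 5th (5th): C-sharp
Minor 7th (7th): E-flat
Augmented 9th (9th): G-sharp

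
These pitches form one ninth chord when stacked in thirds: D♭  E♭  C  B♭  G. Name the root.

C

Stacking in thirds gives C – E♭ – G – B♭ – D♭, so C is the root — C minor seventh flat nine.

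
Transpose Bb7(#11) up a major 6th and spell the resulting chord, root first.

G, B, D, F, C#

A major 6th up from Bb is G, so the new chord is G dominant seventh sharp eleven.
root → G
3rd (major 3rd) → B
5th (perfect 5th) → D
7th (minor 7th) → F
11th (augmented 11th) → C#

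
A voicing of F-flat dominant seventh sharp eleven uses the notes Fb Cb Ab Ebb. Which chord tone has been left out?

F-flat dominant seventh sharp eleven = Fb, Ab, Cb, Ebb, Bb. The voicing lacks the 11th (augmented 11th), Bb.

Bb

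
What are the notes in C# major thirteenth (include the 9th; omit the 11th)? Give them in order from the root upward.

C-sharp, E-sharp, G-sharp, B-sharp, D-sharp, A-sharp

C# major thirteenth: major thirteenth on C-sharp.
C-sharp — root
E-sharp — major 3rd
G-sharp — perfect 5th
B-sharp — major 7th
D-sharp — major 9th
A-sharp — major 13th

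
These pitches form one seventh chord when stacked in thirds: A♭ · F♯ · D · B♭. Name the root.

Stacking in thirds gives B♭ – D – F♯ – A♭, so B♭ is the root — B♭ augmented seventh.

B♭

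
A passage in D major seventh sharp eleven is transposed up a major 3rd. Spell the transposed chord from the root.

Transposed root: D → F-sharp (major 3rd up). So we spell F-sharp major seventh sharp eleven:
- root: F-sharp
- major 3rd: A-sharp
- perfect 5th: C-sharp
- major 7th: E-sharp
- augmented 11th: B-sharp

F-sharp – A-sharp – C-sharp – E-sharp – B-sharp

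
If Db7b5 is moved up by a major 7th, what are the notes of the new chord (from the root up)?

C  E  G♭  B♭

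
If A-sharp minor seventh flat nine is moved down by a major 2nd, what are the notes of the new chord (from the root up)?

G♯ – B – D♯ – F♯ – A

Transposed root: A♯ → G♯ (major 2nd down). So we spell G♯ minor seventh flat nine:
- root: G♯
- minor 3rd: B
- perfect 5th: D♯
- minor 7th: F♯
- minor 9th: A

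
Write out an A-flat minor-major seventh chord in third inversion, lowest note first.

G, A-flat, C-flat, E-flat

In root position, A-flat minor-major seventh is A-flat–C-flat–E-flat–G.
Third inversion puts the seventh (G) in the bass.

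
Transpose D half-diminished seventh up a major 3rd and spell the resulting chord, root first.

F-sharp, A, C, E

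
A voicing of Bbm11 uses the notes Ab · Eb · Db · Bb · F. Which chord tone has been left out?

The full Bbm11 chord is Bb, Db, F, Ab, C, Eb.
Comparing with the voicing, the major 9th (9th) — C — is absent.

C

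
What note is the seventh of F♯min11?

F♯min11 is built on F#; its 7th is a minor 7th above the root.
A seventh above F uses the letter E, and the minor 7th above F# is E.

E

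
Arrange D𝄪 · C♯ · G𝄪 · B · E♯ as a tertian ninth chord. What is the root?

C♯

Stacking in thirds gives C♯ – E♯ – G𝄪 – B – D𝄪, so C♯ is the root — C♯ dominant seventh sharp nine sharp five.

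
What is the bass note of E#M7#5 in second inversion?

B##

E#M7#5 in root position is E#–G##–B##–D##.
Second inversion places the fifth in the bass, which is B##.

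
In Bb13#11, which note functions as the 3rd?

Root of Bb13#11 = B♭. The 3rd is a major 3rd: B♭ up a major 3rd → D.

D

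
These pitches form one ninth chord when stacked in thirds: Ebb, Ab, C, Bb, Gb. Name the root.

Stacking in thirds gives Ab – C – Ebb – Gb – Bb, so Ab is the root — Ab dominant ninth flat five.

Ab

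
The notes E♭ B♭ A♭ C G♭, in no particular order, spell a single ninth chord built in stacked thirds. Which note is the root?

A♭

Stacking in thirds gives A♭ – C – E♭ – G♭ – B♭, so A♭ is the root — A♭ dominant ninth.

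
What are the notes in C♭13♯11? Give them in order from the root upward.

Cb – Eb – Gb – Bbb – Db – F – Ab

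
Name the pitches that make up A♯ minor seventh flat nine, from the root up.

A♯ minor seventh flat nine: minor seventh flat nine on A#.
Root: A#
Minor 3rd (3rd): C#
Perfect 5th (5th): E#
Minor 7th (7th): G#
Minor 9th (9th): B

A# – C# – E# – G# – B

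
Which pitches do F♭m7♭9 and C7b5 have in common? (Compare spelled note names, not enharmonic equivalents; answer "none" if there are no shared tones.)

none

F♭m7♭9 = F♭, A𝄫, C♭, E𝄫, G𝄫.
C7b5 = C, E, G♭, B♭.
Shared: none.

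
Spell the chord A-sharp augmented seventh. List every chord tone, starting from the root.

Root A#, quality augmented seventh:
A# — root
C## — major 3rd
E## — augmented 5th
G# — minor 7th

A# – C## – E## – G#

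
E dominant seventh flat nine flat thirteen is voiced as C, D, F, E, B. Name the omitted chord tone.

E dominant seventh flat nine flat thirteen = E, G#, B, D, F, C. The voicing lacks the 3rd (major 3rd), G#.

G#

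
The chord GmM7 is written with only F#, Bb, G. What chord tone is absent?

GmM7 = G, Bb, D, F#. The voicing lacks the 5th (perfect 5th), D.

D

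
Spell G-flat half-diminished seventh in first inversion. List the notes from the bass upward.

B-double-flat, D-double-flat, F-flat, G-flat

G-flat half-diminished seventh = G-flat–B-double-flat–D-double-flat–F-flat; first inversion → third (B-double-flat) lowest.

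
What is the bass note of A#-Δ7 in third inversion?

G##

A#-Δ7 = A#–C#–E#–G##. Third inversion → seventh in the bass = G##.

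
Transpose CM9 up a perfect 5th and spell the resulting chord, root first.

C up a perfect 5th → G. New chord: G major ninth.
Root: G
Major 3rd (3rd): B
Perfect 5th (5th): D
Major 7th (7th): F#
Major 9th (9th): A

G – B – D – F# – A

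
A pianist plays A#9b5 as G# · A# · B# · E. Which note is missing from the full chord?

C##

The full A#9b5 chord is A#, C##, E, G#, B#.
Comparing with the voicing, the major 3rd (3rd) — C## — is absent.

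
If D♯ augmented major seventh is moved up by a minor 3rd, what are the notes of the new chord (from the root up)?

F-sharp, A-sharp, C-double-sharp, E-sharp

Transposed root: D-sharp → F-sharp (minor 3rd up). So we spell F-sharp augmented major seventh:
Root: F-sharp
Major 3rd (3rd): A-sharp
Augmented 5th (5th): C-double-sharp
Major 7th (7th): E-sharp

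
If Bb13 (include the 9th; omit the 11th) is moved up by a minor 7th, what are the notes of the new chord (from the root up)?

Ab  C  Eb  Gb  Bb  F

A minor 7th up from Bb is Ab, so the new chord is Ab dominant thirteenth.
- root: Ab
- major 3rd: C
- perfect 5th: Eb
- minor 7th: Gb
- major 9th: Bb
- major 13th: F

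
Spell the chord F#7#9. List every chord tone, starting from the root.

F# – A# – C# – E – G##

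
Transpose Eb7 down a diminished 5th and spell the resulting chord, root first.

A, C♯, E, G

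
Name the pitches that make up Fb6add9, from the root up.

Fb, Ab, Cb, Db, Gb

Fb6add9 is a six-nine built on Fb.
Root: Fb
Major 3rd (3rd): Ab
Perfect 5th (5th): Cb
Major 6th (6th): Db
Major 9th (9th): Gb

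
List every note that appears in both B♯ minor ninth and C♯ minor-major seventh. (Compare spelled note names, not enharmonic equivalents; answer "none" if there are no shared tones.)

B-sharp

B♯ minor ninth: B-sharp D-sharp F-double-sharp A-sharp C-double-sharp
C♯ minor-major seventh: C-sharp E G-sharp B-sharp
Common to both → B-sharp.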